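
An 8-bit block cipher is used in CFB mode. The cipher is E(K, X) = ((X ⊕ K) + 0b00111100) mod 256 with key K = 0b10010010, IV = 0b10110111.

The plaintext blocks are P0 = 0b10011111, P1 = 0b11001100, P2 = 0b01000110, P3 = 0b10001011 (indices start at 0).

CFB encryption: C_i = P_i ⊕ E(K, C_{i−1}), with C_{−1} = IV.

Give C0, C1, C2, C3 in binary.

C0 = 0b11111110, C1 = 0b01100100, C2 = 0b01110100, C3 = 0b10101001

C0: E(K, 0b10110111) = 0b01100001; 0b10011111 ⊕ 0b01100001 = 0b11111110.
C1: E(K, 0b11111110) = 0b10101000; 0b11001100 ⊕ 0b10101000 = 0b01100100.
C2: E(K, 0b01100100) = 0b00110010; 0b01000110 ⊕ 0b00110010 = 0b01110100.
C3: E(K, 0b01110100) = 0b00100010; 0b10001011 ⊕ 0b00100010 = 0b10101001.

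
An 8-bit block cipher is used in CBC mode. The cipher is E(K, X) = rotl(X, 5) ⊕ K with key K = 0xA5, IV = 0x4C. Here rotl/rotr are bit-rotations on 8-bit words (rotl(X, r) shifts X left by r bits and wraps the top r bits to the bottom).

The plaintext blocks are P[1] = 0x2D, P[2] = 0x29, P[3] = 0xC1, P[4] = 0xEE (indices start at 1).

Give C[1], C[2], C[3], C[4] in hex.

CBC encryption: C_i = E(K, P_i ⊕ C_{i−1}), with C_{0} = IV.
C[1]: P[1] ⊕ 0x4C = 0x61; E(K, 0x61) = 0x89.
C[2]: P[2] ⊕ 0x89 = 0xA0; E(K, 0xA0) = 0xB1.
C[3]: P[3] ⊕ 0xB1 = 0x70; E(K, 0x70) = 0xAB.
C[4]: P[4] ⊕ 0xAB = 0x45; E(K, 0x45) = 0x0D.

C[1] = 0x89, C[2] = 0xB1, C[3] = 0xAB, C[4] = 0x0D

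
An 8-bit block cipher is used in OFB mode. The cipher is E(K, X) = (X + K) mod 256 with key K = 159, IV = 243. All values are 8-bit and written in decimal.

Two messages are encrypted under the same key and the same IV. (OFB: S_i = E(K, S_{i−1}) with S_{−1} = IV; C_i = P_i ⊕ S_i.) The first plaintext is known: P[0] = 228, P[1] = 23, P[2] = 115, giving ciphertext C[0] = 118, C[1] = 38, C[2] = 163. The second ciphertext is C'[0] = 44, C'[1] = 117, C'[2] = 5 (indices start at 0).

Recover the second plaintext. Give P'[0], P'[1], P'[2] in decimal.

In OFB with a reused IV, both messages share the same keystream S_i, so C_i ⊕ C'_i = P_i ⊕ P'_i and thus P'_i = P_i ⊕ C_i ⊕ C'_i.
P'[0]: 228 ⊕ 118 ⊕ 44 = 190.
P'[1]: 23 ⊕ 38 ⊕ 117 = 68.
P'[2]: 115 ⊕ 163 ⊕ 5 = 213.

P'[0] = 190, P'[1] = 68, P'[2] = 213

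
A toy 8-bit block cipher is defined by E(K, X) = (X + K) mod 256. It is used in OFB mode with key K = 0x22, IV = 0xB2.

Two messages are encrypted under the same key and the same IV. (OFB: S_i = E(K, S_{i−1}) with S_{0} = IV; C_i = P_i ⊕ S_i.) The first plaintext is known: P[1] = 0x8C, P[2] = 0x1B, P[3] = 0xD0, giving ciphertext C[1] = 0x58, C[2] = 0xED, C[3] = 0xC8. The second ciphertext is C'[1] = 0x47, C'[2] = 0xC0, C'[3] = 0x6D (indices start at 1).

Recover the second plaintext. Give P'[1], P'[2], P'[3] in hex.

In OFB with a reused IV, both messages share the same keystream S_i, so C_i ⊕ C'_i = P_i ⊕ P'_i and thus P'_i = P_i ⊕ C_i ⊕ C'_i.
P'[1]: 0x8C ⊕ 0x58 ⊕ 0x47 = 0x93.
P'[2]: 0x1B ⊕ 0xED ⊕ 0xC0 = 0x36.
P'[3]: 0xD0 ⊕ 0xC8 ⊕ 0x6D = 0x75.

P'[1] = 0x93, P'[2] = 0x36, P'[3] = 0x75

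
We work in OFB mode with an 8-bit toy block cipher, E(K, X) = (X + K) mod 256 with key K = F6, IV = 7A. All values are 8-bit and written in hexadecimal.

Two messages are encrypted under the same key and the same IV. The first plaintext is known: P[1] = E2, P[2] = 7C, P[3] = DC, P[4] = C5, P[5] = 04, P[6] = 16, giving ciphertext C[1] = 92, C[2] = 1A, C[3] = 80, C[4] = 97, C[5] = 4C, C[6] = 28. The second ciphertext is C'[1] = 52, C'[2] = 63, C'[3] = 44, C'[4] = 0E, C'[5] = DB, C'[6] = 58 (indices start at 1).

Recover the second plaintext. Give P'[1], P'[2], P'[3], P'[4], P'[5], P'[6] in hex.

P'[1] = 22, P'[2] = 05, P'[3] = 18, P'[4] = 5C, P'[5] = 93, P'[6] = 66

In OFB with a reused IV, both messages share the same keystream S_i, so C_i ⊕ C'_i = P_i ⊕ P'_i and thus P'_i = P_i ⊕ C_i ⊕ C'_i.
P'[1]: E2 ⊕ 92 ⊕ 52 = 22.
P'[2]: 7C ⊕ 1A ⊕ 63 = 05.
P'[3]: DC ⊕ 80 ⊕ 44 = 18.
P'[4]: C5 ⊕ 97 ⊕ 0E = 5C.
P'[5]: 04 ⊕ 4C ⊕ DB = 93.
P'[6]: 16 ⊕ 28 ⊕ 58 = 66.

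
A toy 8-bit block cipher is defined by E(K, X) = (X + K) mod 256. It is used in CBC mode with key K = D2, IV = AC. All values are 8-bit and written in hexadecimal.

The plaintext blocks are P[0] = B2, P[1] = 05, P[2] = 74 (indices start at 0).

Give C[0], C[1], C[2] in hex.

CBC encryption: C_i = E(K, P_i ⊕ C_{i−1}), with C_{−1} = IV.
C[0]: P[0] ⊕ AC = 1E; E(K, 1E) = F0.
C[1]: P[1] ⊕ F0 = F5; E(K, F5) = C7.
C[2]: P[2] ⊕ C7 = B3; E(K, B3) = 85.

C[0] = F0, C[1] = C7, C[2] = 85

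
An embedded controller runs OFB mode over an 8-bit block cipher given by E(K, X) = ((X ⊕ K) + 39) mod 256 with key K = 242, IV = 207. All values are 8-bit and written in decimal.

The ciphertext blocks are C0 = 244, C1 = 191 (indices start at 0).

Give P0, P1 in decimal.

OFB decryption: S_i = E(K, S_{i−1}) with S_{−1} = IV; P_i = C_i ⊕ S_i.
P0: S = E(K, 207) = 100; 244 ⊕ 100 = 144.
P1: S = E(K, 100) = 189; 191 ⊕ 189 = 2.

P0 = 144, P1 = 2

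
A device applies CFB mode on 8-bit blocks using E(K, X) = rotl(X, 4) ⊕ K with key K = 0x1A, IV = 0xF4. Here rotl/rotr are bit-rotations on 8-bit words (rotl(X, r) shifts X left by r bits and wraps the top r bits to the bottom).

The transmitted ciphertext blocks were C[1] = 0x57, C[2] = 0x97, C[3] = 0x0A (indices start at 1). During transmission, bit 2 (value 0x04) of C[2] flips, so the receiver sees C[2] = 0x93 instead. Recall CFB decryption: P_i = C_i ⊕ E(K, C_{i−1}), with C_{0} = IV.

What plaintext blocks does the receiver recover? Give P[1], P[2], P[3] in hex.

P[1] = 0x02, P[2] = 0xFC, P[3] = 0x29

Only C[2] changed, to 0x93. In CFB, a change in C_i flips the same bit in P_i and garbles P_{i+1}. Decrypting the received ciphertext:
P[1]: E(K, 0xF4) = 0x55; 0x57 ⊕ 0x55 = 0x02.
P[2]: E(K, 0x57) = 0x6F; 0x93 ⊕ 0x6F = 0xFC.
P[3]: E(K, 0x93) = 0x23; 0x0A ⊕ 0x23 = 0x29.
Blocks that differ from the original plaintext: P[2], P[3].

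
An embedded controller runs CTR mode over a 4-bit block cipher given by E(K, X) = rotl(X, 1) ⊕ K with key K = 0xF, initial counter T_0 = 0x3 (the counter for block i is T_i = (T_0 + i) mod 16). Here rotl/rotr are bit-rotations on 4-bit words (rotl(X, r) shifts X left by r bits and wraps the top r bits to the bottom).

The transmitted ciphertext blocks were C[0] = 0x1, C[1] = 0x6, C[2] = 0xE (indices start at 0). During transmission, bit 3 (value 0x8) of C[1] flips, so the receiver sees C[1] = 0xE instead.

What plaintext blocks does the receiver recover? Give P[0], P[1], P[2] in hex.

CTR decryption: S_i = E(K, T_i) where T_i is the counter for block i; P_i = C_i ⊕ S_i.
Only C[1] changed, to 0xE. In CTR, a change in C_i flips the same bit in P_i only; the keystream is unaffected. Decrypting the received ciphertext:
P[0]: T = 0x3, S = E(K, T) = 0x9; 0x1 ⊕ 0x9 = 0x8.
P[1]: T = 0x4, S = E(K, T) = 0x7; 0xE ⊕ 0x7 = 0x9.
P[2]: T = 0x5, S = E(K, T) = 0x5; 0xE ⊕ 0x5 = 0xB.
Blocks that differ from the original plaintext: P[1].

P[0] = 0x8, P[1] = 0x9, P[2] = 0xB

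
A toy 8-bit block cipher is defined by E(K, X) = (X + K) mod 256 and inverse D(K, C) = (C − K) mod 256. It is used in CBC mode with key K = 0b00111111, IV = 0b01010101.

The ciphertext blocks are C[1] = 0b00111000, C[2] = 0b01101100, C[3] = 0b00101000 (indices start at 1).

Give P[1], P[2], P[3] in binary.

CBC decryption: P_i = D(K, C_i) ⊕ C_{i−1}, with C_{0} = IV.
P[1]: D(K, 0b00111000) = 0b11111001; 0b11111001 ⊕ 0b01010101 = 0b10101100.
P[2]: D(K, 0b01101100) = 0b00101101; 0b00101101 ⊕ 0b00111000 = 0b00010101.
P[3]: D(K, 0b00101000) = 0b11101001; 0b11101001 ⊕ 0b01101100 = 0b10000101.

P[1] = 0b10101100, P[2] = 0b00010101, P[3] = 0b10000101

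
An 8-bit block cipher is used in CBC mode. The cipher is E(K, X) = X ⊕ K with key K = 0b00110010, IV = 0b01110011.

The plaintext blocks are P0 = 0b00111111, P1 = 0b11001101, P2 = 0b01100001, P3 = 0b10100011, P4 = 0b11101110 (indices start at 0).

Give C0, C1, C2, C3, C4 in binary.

C0 = 0b01111110, C1 = 0b10000001, C2 = 0b11010010, C3 = 0b01000011, C4 = 0b10011111

CBC encryption: C_i = E(K, P_i ⊕ C_{i−1}), with C_{−1} = IV.
C0: P0 ⊕ 0b01110011 = 0b01001100; E(K, 0b01001100) = 0b01111110.
C1: P1 ⊕ 0b01111110 = 0b10110011; E(K, 0b10110011) = 0b10000001.
C2: P2 ⊕ 0b10000001 = 0b11100000; E(K, 0b11100000) = 0b11010010.
C3: P3 ⊕ 0b11010010 = 0b01110001; E(K, 0b01110001) = 0b01000011.
C4: P4 ⊕ 0b01000011 = 0b10101101; E(K, 0b10101101) = 0b10011111.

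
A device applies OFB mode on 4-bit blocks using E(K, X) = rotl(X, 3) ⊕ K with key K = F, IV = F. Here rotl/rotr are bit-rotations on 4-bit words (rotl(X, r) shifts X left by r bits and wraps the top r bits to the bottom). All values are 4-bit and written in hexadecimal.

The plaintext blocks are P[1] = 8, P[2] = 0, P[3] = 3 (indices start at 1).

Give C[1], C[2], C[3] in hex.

C[1] = 8, C[2] = F, C[3] = 3

OFB encryption: S_i = E(K, S_{i−1}) with S_{0} = IV; C_i = P_i ⊕ S_i.
C[1]: S = E(K, F) = 0; 8 ⊕ 0 = 8.
C[2]: S = E(K, 0) = F; 0 ⊕ F = F.
C[3]: S = E(K, F) = 0; 3 ⊕ 0 = 3.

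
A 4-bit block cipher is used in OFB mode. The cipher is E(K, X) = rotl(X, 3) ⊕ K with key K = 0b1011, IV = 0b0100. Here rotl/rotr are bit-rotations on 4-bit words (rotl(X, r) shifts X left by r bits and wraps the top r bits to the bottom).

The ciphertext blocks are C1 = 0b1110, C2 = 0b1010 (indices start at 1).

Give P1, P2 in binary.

OFB decryption: S_i = E(K, S_{i−1}) with S_{0} = IV; P_i = C_i ⊕ S_i.
P1: S = E(K, 0b0100) = 0b1001; 0b1110 ⊕ 0b1001 = 0b0111.
P2: S = E(K, 0b1001) = 0b0111; 0b1010 ⊕ 0b0111 = 0b1101.

P1 = 0b0111, P2 = 0b1101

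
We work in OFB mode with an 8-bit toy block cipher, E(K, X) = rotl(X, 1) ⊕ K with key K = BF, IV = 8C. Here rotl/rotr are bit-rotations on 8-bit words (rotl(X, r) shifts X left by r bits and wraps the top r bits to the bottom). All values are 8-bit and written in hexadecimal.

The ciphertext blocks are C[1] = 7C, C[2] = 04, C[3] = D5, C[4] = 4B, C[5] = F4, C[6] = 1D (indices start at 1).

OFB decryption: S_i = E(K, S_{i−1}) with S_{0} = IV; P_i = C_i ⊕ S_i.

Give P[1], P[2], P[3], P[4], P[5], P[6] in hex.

P[1] = DA, P[2] = F6, P[3] = 8F, P[4] = 40, P[5] = 5D, P[6] = F1

P[1]: S = E(K, 8C) = A6; 7C ⊕ A6 = DA.
P[2]: S = E(K, A6) = F2; 04 ⊕ F2 = F6.
P[3]: S = E(K, F2) = 5A; D5 ⊕ 5A = 8F.
P[4]: S = E(K, 5A) = 0B; 4B ⊕ 0B = 40.
P[5]: S = E(K, 0B) = A9; F4 ⊕ A9 = 5D.
P[6]: S = E(K, A9) = EC; 1D ⊕ EC = F1.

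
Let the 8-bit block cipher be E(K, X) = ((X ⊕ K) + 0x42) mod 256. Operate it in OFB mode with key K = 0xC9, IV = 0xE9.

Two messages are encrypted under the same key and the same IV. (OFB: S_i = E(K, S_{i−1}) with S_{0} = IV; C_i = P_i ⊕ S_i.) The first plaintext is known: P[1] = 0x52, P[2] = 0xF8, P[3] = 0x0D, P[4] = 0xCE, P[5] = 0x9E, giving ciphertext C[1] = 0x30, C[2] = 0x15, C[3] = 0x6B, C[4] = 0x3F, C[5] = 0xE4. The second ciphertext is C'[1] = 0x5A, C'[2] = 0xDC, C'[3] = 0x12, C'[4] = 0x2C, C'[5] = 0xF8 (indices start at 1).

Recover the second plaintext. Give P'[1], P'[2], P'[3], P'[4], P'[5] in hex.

P'[1] = 0x38, P'[2] = 0x31, P'[3] = 0x74, P'[4] = 0xDD, P'[5] = 0x82

In OFB with a reused IV, both messages share the same keystream S_i, so C_i ⊕ C'_i = P_i ⊕ P'_i and thus P'_i = P_i ⊕ C_i ⊕ C'_i.
P'[1]: 0x52 ⊕ 0x30 ⊕ 0x5A = 0x38.
P'[2]: 0xF8 ⊕ 0x15 ⊕ 0xDC = 0x31.
P'[3]: 0x0D ⊕ 0x6B ⊕ 0x12 = 0x74.
P'[4]: 0xCE ⊕ 0x3F ⊕ 0x2C = 0xDD.
P'[5]: 0x9E ⊕ 0xE4 ⊕ 0xF8 = 0x82.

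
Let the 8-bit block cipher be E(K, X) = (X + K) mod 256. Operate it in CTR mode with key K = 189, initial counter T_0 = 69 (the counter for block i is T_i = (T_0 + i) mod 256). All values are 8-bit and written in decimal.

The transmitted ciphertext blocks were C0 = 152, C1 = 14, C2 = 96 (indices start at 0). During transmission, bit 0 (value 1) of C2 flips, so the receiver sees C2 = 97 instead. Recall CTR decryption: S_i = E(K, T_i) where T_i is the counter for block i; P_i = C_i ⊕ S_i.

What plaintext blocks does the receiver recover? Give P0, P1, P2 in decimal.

P0 = 154, P1 = 13, P2 = 101

Only C2 changed, to 97. In CTR, a change in C_i flips the same bit in P_i only; the keystream is unaffected. Decrypting the received ciphertext:
P0: T = 69, S = E(K, T) = 2; 152 ⊕ 2 = 154.
P1: T = 70, S = E(K, T) = 3; 14 ⊕ 3 = 13.
P2: T = 71, S = E(K, T) = 4; 97 ⊕ 4 = 101.
Blocks that differ from the original plaintext: P2.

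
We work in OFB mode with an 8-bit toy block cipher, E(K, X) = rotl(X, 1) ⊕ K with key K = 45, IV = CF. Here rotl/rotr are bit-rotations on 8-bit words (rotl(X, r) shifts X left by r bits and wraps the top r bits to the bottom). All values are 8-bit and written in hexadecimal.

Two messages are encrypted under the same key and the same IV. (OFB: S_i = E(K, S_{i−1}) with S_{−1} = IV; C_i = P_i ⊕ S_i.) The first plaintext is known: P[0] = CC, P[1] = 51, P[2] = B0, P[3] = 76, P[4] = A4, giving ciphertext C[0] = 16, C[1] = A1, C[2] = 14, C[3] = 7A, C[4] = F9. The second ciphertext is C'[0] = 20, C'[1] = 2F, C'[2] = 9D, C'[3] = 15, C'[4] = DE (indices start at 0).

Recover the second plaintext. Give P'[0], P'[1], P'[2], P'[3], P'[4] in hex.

In OFB with a reused IV, both messages share the same keystream S_i, so C_i ⊕ C'_i = P_i ⊕ P'_i and thus P'_i = P_i ⊕ C_i ⊕ C'_i.
P'[0]: CC ⊕ 16 ⊕ 20 = FA.
P'[1]: 51 ⊕ A1 ⊕ 2F = DF.
P'[2]: B0 ⊕ 14 ⊕ 9D = 39.
P'[3]: 76 ⊕ 7A ⊕ 15 = 19.
P'[4]: A4 ⊕ F9 ⊕ DE = 83.

P'[0] = FA, P'[1] = DF, P'[2] = 39, P'[3] = 19, P'[4] = 83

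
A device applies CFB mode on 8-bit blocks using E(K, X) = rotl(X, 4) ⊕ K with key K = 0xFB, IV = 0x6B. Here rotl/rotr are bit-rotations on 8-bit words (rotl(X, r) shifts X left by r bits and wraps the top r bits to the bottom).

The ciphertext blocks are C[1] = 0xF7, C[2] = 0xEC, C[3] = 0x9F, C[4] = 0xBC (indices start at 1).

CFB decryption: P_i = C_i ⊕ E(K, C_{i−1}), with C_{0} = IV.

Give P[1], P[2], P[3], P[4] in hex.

P[1] = 0xBA, P[2] = 0x68, P[3] = 0xAA, P[4] = 0xBE

P[1]: E(K, 0x6B) = 0x4D; 0xF7 ⊕ 0x4D = 0xBA.
P[2]: E(K, 0xF7) = 0x84; 0xEC ⊕ 0x84 = 0x68.
P[3]: E(K, 0xEC) = 0x35; 0x9F ⊕ 0x35 = 0xAA.
P[4]: E(K, 0x9F) = 0x02; 0xBC ⊕ 0x02 = 0xBE.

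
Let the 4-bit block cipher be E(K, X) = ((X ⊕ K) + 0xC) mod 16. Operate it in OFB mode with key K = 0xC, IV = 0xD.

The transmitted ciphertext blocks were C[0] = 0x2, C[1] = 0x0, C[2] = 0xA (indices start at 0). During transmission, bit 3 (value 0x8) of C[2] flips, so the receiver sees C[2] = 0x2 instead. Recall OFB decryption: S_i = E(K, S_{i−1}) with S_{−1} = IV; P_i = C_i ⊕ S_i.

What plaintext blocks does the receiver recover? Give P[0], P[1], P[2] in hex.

P[0] = 0xF, P[1] = 0xD, P[2] = 0xF

Only C[2] changed, to 0x2. In OFB, a change in C_i flips the same bit in P_i only; the keystream is unaffected. Decrypting the received ciphertext:
P[0]: S = E(K, 0xD) = 0xD; 0x2 ⊕ 0xD = 0xF.
P[1]: S = E(K, 0xD) = 0xD; 0x0 ⊕ 0xD = 0xD.
P[2]: S = E(K, 0xD) = 0xD; 0x2 ⊕ 0xD = 0xF.
Blocks that differ from the original plaintext: P[2].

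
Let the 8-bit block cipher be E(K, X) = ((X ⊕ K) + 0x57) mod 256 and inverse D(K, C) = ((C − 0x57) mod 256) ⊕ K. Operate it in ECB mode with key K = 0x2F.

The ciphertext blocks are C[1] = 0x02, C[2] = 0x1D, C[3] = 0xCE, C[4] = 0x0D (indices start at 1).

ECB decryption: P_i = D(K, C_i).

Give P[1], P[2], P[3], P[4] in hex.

P[1] = 0x84, P[2] = 0xE9, P[3] = 0x58, P[4] = 0x99

P[1]: D(K, 0x02) = 0x84.
P[2]: D(K, 0x1D) = 0xE9.
P[3]: D(K, 0xCE) = 0x58.
P[4]: D(K, 0x0D) = 0x99.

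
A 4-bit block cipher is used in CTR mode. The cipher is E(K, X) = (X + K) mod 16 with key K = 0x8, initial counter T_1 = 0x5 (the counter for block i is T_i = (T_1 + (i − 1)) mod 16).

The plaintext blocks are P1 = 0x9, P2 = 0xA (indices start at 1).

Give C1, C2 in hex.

C1 = 0x4, C2 = 0x4

CTR encryption: S_i = E(K, T_i) where T_i is the counter for block i; C_i = P_i ⊕ S_i.
C1: T = 0x5, S = E(K, T) = 0xD; 0x9 ⊕ 0xD = 0x4.
C2: T = 0x6, S = E(K, T) = 0xE; 0xA ⊕ 0xE = 0x4.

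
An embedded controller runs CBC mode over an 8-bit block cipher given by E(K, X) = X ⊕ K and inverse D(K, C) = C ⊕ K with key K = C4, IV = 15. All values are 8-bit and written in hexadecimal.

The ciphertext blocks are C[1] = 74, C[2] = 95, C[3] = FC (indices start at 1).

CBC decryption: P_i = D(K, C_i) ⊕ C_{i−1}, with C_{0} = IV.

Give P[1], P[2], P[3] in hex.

P[1] = A5, P[2] = 25, P[3] = AD

P[1]: D(K, 74) = B0; B0 ⊕ 15 = A5.
P[2]: D(K, 95) = 51; 51 ⊕ 74 = 25.
P[3]: D(K, FC) = 38; 38 ⊕ 95 = AD.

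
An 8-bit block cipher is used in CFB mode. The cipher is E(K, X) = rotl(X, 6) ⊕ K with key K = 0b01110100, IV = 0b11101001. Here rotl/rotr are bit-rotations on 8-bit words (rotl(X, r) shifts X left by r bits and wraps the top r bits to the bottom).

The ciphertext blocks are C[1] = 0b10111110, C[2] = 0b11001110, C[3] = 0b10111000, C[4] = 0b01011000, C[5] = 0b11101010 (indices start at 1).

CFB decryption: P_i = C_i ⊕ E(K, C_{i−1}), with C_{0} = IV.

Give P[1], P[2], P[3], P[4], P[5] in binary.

P[1]: E(K, 0b11101001) = 0b00001110; 0b10111110 ⊕ 0b00001110 = 0b10110000.
P[2]: E(K, 0b10111110) = 0b11011011; 0b11001110 ⊕ 0b11011011 = 0b00010101.
P[3]: E(K, 0b11001110) = 0b11000111; 0b10111000 ⊕ 0b11000111 = 0b01111111.
P[4]: E(K, 0b10111000) = 0b01011010; 0b01011000 ⊕ 0b01011010 = 0b00000010.
P[5]: E(K, 0b01011000) = 0b01100010; 0b11101010 ⊕ 0b01100010 = 0b10001000.

P[1] = 0b10110000, P[2] = 0b00010101, P[3] = 0b01111111, P[4] = 0b00000010, P[5] = 0b10001000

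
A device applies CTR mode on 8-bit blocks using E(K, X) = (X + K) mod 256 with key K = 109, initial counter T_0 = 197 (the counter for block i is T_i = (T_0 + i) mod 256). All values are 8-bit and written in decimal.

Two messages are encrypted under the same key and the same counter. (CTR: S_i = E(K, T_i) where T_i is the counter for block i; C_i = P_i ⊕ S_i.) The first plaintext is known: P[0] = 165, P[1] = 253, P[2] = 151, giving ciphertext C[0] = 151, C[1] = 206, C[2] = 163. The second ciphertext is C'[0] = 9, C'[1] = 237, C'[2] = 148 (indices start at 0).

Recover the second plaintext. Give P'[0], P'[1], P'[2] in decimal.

In CTR with a reused counter, both messages share the same keystream S_i, so C_i ⊕ C'_i = P_i ⊕ P'_i and thus P'_i = P_i ⊕ C_i ⊕ C'_i.
P'[0]: 165 ⊕ 151 ⊕ 9 = 59.
P'[1]: 253 ⊕ 206 ⊕ 237 = 222.
P'[2]: 151 ⊕ 163 ⊕ 148 = 160.

P'[0] = 59, P'[1] = 222, P'[2] = 160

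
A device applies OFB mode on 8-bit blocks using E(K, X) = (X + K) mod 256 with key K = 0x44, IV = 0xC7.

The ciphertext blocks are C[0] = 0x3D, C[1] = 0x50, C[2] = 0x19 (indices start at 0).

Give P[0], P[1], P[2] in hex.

OFB decryption: S_i = E(K, S_{i−1}) with S_{−1} = IV; P_i = C_i ⊕ S_i.
P[0]: S = E(K, 0xC7) = 0x0B; 0x3D ⊕ 0x0B = 0x36.
P[1]: S = E(K, 0x0B) = 0x4F; 0x50 ⊕ 0x4F = 0x1F.
P[2]: S = E(K, 0x4F) = 0x93; 0x19 ⊕ 0x93 = 0x8A.

P[0] = 0x36, P[1] = 0x1F, P[2] = 0x8A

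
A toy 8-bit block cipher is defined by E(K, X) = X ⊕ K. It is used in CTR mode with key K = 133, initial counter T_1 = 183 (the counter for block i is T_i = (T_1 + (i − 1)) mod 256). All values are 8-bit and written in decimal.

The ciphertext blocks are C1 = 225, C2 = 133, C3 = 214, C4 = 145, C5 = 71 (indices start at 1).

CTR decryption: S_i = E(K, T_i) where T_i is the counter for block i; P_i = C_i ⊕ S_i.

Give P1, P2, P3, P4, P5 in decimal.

P1 = 211, P2 = 184, P3 = 234, P4 = 174, P5 = 121

P1: T = 183, S = E(K, T) = 50; 225 ⊕ 50 = 211.
P2: T = 184, S = E(K, T) = 61; 133 ⊕ 61 = 184.
P3: T = 185, S = E(K, T) = 60; 214 ⊕ 60 = 234.
P4: T = 186, S = E(K, T) = 63; 145 ⊕ 63 = 174.
P5: T = 187, S = E(K, T) = 62; 71 ⊕ 62 = 121.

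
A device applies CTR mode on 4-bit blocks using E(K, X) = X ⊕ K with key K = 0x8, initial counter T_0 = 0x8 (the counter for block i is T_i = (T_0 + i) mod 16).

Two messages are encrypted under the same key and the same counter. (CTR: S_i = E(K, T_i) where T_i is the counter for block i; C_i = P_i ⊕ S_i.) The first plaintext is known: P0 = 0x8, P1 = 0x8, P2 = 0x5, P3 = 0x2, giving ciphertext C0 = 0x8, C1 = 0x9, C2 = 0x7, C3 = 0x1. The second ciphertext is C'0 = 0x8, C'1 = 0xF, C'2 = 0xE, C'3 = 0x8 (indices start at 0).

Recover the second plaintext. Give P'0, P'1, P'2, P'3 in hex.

In CTR with a reused counter, both messages share the same keystream S_i, so C_i ⊕ C'_i = P_i ⊕ P'_i and thus P'_i = P_i ⊕ C_i ⊕ C'_i.
P'0: 0x8 ⊕ 0x8 ⊕ 0x8 = 0x8.
P'1: 0x8 ⊕ 0x9 ⊕ 0xF = 0xE.
P'2: 0x5 ⊕ 0x7 ⊕ 0xE = 0xC.
P'3: 0x2 ⊕ 0x1 ⊕ 0x8 = 0xB.

P'0 = 0x8, P'1 = 0xE, P'2 = 0xC, P'3 = 0xB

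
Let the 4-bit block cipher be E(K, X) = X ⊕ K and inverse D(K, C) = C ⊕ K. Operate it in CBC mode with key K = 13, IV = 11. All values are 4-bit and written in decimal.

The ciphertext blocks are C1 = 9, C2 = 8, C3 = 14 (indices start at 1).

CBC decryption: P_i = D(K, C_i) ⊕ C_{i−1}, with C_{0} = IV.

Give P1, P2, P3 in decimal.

P1: D(K, 9) = 4; 4 ⊕ 11 = 15.
P2: D(K, 8) = 5; 5 ⊕ 9 = 12.
P3: D(K, 14) = 3; 3 ⊕ 8 = 11.

P1 = 15, P2 = 12, P3 = 11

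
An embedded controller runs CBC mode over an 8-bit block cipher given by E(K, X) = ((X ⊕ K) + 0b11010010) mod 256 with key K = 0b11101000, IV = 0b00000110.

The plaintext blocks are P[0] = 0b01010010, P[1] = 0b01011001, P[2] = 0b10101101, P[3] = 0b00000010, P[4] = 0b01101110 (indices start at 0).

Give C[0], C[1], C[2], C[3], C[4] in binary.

CBC encryption: C_i = E(K, P_i ⊕ C_{i−1}), with C_{−1} = IV.
C[0]: P[0] ⊕ 0b00000110 = 0b01010100; E(K, 0b01010100) = 0b10001110.
C[1]: P[1] ⊕ 0b10001110 = 0b11010111; E(K, 0b11010111) = 0b00010001.
C[2]: P[2] ⊕ 0b00010001 = 0b10111100; E(K, 0b10111100) = 0b00100110.
C[3]: P[3] ⊕ 0b00100110 = 0b00100100; E(K, 0b00100100) = 0b10011110.
C[4]: P[4] ⊕ 0b10011110 = 0b11110000; E(K, 0b11110000) = 0b11101010.

C[0] = 0b10001110, C[1] = 0b00010001, C[2] = 0b00100110, C[3] = 0b10011110, C[4] = 0b11101010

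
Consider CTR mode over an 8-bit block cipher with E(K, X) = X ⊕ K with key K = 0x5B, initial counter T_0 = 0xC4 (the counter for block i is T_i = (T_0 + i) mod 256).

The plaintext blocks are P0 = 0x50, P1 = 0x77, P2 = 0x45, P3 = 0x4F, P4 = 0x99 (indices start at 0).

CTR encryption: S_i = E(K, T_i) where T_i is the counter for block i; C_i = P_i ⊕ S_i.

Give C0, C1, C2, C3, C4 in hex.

C0 = 0xCF, C1 = 0xE9, C2 = 0xD8, C3 = 0xD3, C4 = 0x0A

C0: T = 0xC4, S = E(K, T) = 0x9F; 0x50 ⊕ 0x9F = 0xCF.
C1: T = 0xC5, S = E(K, T) = 0x9E; 0x77 ⊕ 0x9E = 0xE9.
C2: T = 0xC6, S = E(K, T) = 0x9D; 0x45 ⊕ 0x9D = 0xD8.
C3: T = 0xC7, S = E(K, T) = 0x9C; 0x4F ⊕ 0x9C = 0xD3.
C4: T = 0xC8, S = E(K, T) = 0x93; 0x99 ⊕ 0x93 = 0x0A.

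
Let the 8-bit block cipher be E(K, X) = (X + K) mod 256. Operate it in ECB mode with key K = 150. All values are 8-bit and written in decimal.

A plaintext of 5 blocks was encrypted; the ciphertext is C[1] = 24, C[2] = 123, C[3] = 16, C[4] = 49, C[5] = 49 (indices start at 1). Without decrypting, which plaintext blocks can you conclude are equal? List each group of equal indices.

P[4] = P[5]

ECB encrypts each block independently with the same key, so equal ciphertext blocks imply equal plaintext blocks.
C[4] = C[5] = 49, so P[4] = P[5].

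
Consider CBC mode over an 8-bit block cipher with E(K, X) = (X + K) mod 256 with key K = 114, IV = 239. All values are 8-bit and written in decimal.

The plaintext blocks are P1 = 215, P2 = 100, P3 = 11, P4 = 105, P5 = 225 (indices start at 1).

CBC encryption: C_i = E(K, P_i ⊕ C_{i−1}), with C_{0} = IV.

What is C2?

C2 = 64

C1: P1 ⊕ 239 = 56; E(K, 56) = 170.
C2: P2 ⊕ 170 = 206; E(K, 206) = 64.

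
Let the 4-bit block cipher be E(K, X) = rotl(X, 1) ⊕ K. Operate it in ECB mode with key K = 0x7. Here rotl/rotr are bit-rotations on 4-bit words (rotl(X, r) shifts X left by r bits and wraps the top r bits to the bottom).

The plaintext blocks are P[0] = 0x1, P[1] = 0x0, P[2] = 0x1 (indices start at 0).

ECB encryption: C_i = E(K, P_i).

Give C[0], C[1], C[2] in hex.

C[0] = 0x5, C[1] = 0x7, C[2] = 0x5

C[0]: E(K, 0x1) = 0x5.
C[1]: E(K, 0x0) = 0x7.
C[2]: E(K, 0x1) = 0x5.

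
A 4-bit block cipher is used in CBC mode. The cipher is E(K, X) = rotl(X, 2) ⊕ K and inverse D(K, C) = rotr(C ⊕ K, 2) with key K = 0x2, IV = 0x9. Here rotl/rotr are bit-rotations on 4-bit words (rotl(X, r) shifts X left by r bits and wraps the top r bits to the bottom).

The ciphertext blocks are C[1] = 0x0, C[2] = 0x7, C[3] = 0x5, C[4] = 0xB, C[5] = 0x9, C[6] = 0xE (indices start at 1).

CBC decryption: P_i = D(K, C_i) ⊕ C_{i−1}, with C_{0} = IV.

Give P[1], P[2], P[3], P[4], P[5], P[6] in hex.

P[1]: D(K, 0x0) = 0x8; 0x8 ⊕ 0x9 = 0x1.
P[2]: D(K, 0x7) = 0x5; 0x5 ⊕ 0x0 = 0x5.
P[3]: D(K, 0x5) = 0xD; 0xD ⊕ 0x7 = 0xA.
P[4]: D(K, 0xB) = 0x6; 0x6 ⊕ 0x5 = 0x3.
P[5]: D(K, 0x9) = 0xE; 0xE ⊕ 0xB = 0x5.
P[6]: D(K, 0xE) = 0x3; 0x3 ⊕ 0x9 = 0xA.

P[1] = 0x1, P[2] = 0x5, P[3] = 0xA, P[4] = 0x3, P[5] = 0x5, P[6] = 0xA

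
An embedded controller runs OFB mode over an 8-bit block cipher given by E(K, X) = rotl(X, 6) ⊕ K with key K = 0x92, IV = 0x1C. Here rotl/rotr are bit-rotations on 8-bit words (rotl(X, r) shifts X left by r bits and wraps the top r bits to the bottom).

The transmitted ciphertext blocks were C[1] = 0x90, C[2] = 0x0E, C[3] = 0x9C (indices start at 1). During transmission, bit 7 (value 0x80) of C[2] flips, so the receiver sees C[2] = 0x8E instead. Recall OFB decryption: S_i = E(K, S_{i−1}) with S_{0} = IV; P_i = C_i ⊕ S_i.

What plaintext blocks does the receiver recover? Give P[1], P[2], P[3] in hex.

Only C[2] changed, to 0x8E. In OFB, a change in C_i flips the same bit in P_i only; the keystream is unaffected. Decrypting the received ciphertext:
P[1]: S = E(K, 0x1C) = 0x95; 0x90 ⊕ 0x95 = 0x05.
P[2]: S = E(K, 0x95) = 0xF7; 0x8E ⊕ 0xF7 = 0x79.
P[3]: S = E(K, 0xF7) = 0x6F; 0x9C ⊕ 0x6F = 0xF3.
Blocks that differ from the original plaintext: P[2].

P[1] = 0x05, P[2] = 0x79, P[3] = 0xF3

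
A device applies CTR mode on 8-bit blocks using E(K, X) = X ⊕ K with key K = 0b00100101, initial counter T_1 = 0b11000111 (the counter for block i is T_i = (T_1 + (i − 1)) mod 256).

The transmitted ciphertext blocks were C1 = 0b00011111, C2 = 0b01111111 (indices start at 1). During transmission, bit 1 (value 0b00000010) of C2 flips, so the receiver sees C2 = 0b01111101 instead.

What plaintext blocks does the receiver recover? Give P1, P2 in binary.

P1 = 0b11111101, P2 = 0b10010000

CTR decryption: S_i = E(K, T_i) where T_i is the counter for block i; P_i = C_i ⊕ S_i.
Only C2 changed, to 0b01111101. In CTR, a change in C_i flips the same bit in P_i only; the keystream is unaffected. Decrypting the received ciphertext:
P1: T = 0b11000111, S = E(K, T) = 0b11100010; 0b00011111 ⊕ 0b11100010 = 0b11111101.
P2: T = 0b11001000, S = E(K, T) = 0b11101101; 0b01111101 ⊕ 0b11101101 = 0b10010000.
Blocks that differ from the original plaintext: P2.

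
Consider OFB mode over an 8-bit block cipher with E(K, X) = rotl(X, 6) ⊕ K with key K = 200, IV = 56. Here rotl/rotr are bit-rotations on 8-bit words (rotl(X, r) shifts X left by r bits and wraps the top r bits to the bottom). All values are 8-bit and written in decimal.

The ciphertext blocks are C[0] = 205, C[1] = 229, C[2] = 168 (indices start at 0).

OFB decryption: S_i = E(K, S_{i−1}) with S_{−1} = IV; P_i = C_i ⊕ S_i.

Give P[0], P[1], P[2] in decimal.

P[0] = 11, P[1] = 156, P[2] = 62

P[0]: S = E(K, 56) = 198; 205 ⊕ 198 = 11.
P[1]: S = E(K, 198) = 121; 229 ⊕ 121 = 156.
P[2]: S = E(K, 121) = 150; 168 ⊕ 150 = 62.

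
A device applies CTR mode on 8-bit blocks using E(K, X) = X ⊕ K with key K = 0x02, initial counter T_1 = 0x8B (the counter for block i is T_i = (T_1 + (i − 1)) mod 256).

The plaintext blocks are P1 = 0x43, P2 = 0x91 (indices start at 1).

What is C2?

C2 = 0x1F

CTR encryption: S_i = E(K, T_i) where T_i is the counter for block i; C_i = P_i ⊕ S_i.
C1: T = 0x8B, S = E(K, T) = 0x89; 0x43 ⊕ 0x89 = 0xCA.
C2: T = 0x8C, S = E(K, T) = 0x8E; 0x91 ⊕ 0x8E = 0x1F.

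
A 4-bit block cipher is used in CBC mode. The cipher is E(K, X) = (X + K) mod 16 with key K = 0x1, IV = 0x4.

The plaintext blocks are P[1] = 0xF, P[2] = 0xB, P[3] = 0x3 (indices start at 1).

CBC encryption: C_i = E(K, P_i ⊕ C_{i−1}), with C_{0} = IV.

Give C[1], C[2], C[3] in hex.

C[1] = 0xC, C[2] = 0x8, C[3] = 0xC

C[1]: P[1] ⊕ 0x4 = 0xB; E(K, 0xB) = 0xC.
C[2]: P[2] ⊕ 0xC = 0x7; E(K, 0x7) = 0x8.
C[3]: P[3] ⊕ 0x8 = 0xB; E(K, 0xB) = 0xC.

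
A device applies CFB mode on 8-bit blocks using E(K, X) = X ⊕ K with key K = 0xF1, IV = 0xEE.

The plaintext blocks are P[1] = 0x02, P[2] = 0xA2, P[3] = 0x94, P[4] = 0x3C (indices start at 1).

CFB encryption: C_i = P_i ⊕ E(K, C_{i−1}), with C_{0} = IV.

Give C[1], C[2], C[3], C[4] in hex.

C[1]: E(K, 0xEE) = 0x1F; 0x02 ⊕ 0x1F = 0x1D.
C[2]: E(K, 0x1D) = 0xEC; 0xA2 ⊕ 0xEC = 0x4E.
C[3]: E(K, 0x4E) = 0xBF; 0x94 ⊕ 0xBF = 0x2B.
C[4]: E(K, 0x2B) = 0xDA; 0x3C ⊕ 0xDA = 0xE6.

C[1] = 0x1D, C[2] = 0x4E, C[3] = 0x2B, C[4] = 0xE6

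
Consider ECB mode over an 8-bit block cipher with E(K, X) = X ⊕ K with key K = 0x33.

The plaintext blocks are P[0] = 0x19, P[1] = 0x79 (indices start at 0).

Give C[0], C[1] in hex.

C[0] = 0x2A, C[1] = 0x4A

ECB encryption: C_i = E(K, P_i).
C[0]: E(K, 0x19) = 0x2A.
C[1]: E(K, 0x79) = 0x4A.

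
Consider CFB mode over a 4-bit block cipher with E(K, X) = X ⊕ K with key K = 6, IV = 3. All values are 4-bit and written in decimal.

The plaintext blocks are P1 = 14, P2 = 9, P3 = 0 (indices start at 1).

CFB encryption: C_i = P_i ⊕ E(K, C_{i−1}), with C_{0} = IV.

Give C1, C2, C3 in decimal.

C1 = 11, C2 = 4, C3 = 2

C1: E(K, 3) = 5; 14 ⊕ 5 = 11.
C2: E(K, 11) = 13; 9 ⊕ 13 = 4.
C3: E(K, 4) = 2; 0 ⊕ 2 = 2.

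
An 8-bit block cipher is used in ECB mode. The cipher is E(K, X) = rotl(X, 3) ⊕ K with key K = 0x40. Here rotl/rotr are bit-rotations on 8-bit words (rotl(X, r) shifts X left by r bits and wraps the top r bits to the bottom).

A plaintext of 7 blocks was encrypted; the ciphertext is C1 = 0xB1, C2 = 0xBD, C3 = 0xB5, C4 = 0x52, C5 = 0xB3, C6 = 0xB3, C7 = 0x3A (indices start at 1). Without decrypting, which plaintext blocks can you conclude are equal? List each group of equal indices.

P5 = P6

ECB encrypts each block independently with the same key, so equal ciphertext blocks imply equal plaintext blocks.
C5 = C6 = 0xB3, so P5 = P6.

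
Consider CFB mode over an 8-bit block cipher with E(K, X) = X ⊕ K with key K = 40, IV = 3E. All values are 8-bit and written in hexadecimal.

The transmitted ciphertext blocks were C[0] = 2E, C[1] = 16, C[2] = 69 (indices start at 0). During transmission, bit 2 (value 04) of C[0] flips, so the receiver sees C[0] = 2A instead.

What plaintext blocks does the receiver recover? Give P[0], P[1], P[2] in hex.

P[0] = 54, P[1] = 7C, P[2] = 3F

CFB decryption: P_i = C_i ⊕ E(K, C_{i−1}), with C_{−1} = IV.
Only C[0] changed, to 2A. In CFB, a change in C_i flips the same bit in P_i and garbles P_{i+1}. Decrypting the received ciphertext:
P[0]: E(K, 3E) = 7E; 2A ⊕ 7E = 54.
P[1]: E(K, 2A) = 6A; 16 ⊕ 6A = 7C.
P[2]: E(K, 16) = 56; 69 ⊕ 56 = 3F.
Blocks that differ from the original plaintext: P[0], P[1].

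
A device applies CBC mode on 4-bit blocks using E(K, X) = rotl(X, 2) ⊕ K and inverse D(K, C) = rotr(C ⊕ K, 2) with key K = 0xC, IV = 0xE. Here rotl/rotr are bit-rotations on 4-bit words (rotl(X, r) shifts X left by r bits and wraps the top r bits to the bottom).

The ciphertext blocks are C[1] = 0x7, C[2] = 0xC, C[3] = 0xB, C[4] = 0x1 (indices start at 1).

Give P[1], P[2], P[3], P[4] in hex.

CBC decryption: P_i = D(K, C_i) ⊕ C_{i−1}, with C_{0} = IV.
P[1]: D(K, 0x7) = 0xE; 0xE ⊕ 0xE = 0x0.
P[2]: D(K, 0xC) = 0x0; 0x0 ⊕ 0x7 = 0x7.
P[3]: D(K, 0xB) = 0xD; 0xD ⊕ 0xC = 0x1.
P[4]: D(K, 0x1) = 0x7; 0x7 ⊕ 0xB = 0xC.

P[1] = 0x0, P[2] = 0x7, P[3] = 0x1, P[4] = 0xC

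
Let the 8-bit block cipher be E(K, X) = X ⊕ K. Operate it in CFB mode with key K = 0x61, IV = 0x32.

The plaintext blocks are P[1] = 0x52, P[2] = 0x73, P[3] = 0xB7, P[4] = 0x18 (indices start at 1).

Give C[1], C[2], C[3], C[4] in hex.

C[1] = 0x01, C[2] = 0x13, C[3] = 0xC5, C[4] = 0xBC

CFB encryption: C_i = P_i ⊕ E(K, C_{i−1}), with C_{0} = IV.
C[1]: E(K, 0x32) = 0x53; 0x52 ⊕ 0x53 = 0x01.
C[2]: E(K, 0x01) = 0x60; 0x73 ⊕ 0x60 = 0x13.
C[3]: E(K, 0x13) = 0x72; 0xB7 ⊕ 0x72 = 0xC5.
C[4]: E(K, 0xC5) = 0xA4; 0x18 ⊕ 0xA4 = 0xBC.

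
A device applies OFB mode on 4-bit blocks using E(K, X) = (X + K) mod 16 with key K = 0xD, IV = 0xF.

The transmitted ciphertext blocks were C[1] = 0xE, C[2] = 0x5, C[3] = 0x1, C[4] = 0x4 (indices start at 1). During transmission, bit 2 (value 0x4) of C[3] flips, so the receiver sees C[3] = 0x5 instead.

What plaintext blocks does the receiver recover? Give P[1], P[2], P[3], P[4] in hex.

P[1] = 0x2, P[2] = 0xC, P[3] = 0x3, P[4] = 0x7

OFB decryption: S_i = E(K, S_{i−1}) with S_{0} = IV; P_i = C_i ⊕ S_i.
Only C[3] changed, to 0x5. In OFB, a change in C_i flips the same bit in P_i only; the keystream is unaffected. Decrypting the received ciphertext:
P[1]: S = E(K, 0xF) = 0xC; 0xE ⊕ 0xC = 0x2.
P[2]: S = E(K, 0xC) = 0x9; 0x5 ⊕ 0x9 = 0xC.
P[3]: S = E(K, 0x9) = 0x6; 0x5 ⊕ 0x6 = 0x3.
P[4]: S = E(K, 0x6) = 0x3; 0x4 ⊕ 0x3 = 0x7.
Blocks that differ from the original plaintext: P[3].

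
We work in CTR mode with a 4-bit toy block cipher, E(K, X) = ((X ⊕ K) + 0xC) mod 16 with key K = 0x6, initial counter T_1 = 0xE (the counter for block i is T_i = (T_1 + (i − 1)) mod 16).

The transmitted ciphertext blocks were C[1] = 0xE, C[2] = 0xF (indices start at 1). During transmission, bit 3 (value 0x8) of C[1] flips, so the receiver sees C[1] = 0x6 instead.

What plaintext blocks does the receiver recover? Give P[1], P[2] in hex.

P[1] = 0x2, P[2] = 0xA

CTR decryption: S_i = E(K, T_i) where T_i is the counter for block i; P_i = C_i ⊕ S_i.
Only C[1] changed, to 0x6. In CTR, a change in C_i flips the same bit in P_i only; the keystream is unaffected. Decrypting the received ciphertext:
P[1]: T = 0xE, S = E(K, T) = 0x4; 0x6 ⊕ 0x4 = 0x2.
P[2]: T = 0xF, S = E(K, T) = 0x5; 0xF ⊕ 0x5 = 0xA.
Blocks that differ from the original plaintext: P[1].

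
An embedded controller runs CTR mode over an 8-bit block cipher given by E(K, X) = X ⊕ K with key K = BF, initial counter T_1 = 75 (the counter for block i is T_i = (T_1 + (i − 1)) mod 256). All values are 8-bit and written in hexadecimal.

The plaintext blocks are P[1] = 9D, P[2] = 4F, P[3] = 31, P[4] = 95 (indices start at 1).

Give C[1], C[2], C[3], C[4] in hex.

C[1] = 57, C[2] = 86, C[3] = F9, C[4] = 52

CTR encryption: S_i = E(K, T_i) where T_i is the counter for block i; C_i = P_i ⊕ S_i.
C[1]: T = 75, S = E(K, T) = CA; 9D ⊕ CA = 57.
C[2]: T = 76, S = E(K, T) = C9; 4F ⊕ C9 = 86.
C[3]: T = 77, S = E(K, T) = C8; 31 ⊕ C8 = F9.
C[4]: T = 78, S = E(K, T) = C7; 95 ⊕ C7 = 52.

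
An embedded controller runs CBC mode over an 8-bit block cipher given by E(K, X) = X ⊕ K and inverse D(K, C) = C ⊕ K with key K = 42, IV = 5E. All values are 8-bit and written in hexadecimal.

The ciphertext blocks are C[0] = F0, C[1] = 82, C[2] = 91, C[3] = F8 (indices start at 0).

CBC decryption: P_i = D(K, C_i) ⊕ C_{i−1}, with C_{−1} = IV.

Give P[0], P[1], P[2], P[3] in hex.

P[0] = EC, P[1] = 30, P[2] = 51, P[3] = 2B

P[0]: D(K, F0) = B2; B2 ⊕ 5E = EC.
P[1]: D(K, 82) = C0; C0 ⊕ F0 = 30.
P[2]: D(K, 91) = D3; D3 ⊕ 82 = 51.
P[3]: D(K, F8) = BA; BA ⊕ 91 = 2B.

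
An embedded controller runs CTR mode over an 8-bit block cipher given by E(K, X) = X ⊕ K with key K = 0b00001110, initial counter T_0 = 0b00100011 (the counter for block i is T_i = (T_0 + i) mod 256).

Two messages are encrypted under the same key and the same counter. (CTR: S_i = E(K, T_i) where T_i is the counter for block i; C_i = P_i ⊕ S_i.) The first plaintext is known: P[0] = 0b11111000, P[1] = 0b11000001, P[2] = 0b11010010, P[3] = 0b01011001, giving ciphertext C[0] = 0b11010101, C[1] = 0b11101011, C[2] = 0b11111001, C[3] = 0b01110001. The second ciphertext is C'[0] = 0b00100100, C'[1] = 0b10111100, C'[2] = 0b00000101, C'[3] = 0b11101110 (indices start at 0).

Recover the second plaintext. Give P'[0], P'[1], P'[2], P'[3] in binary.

In CTR with a reused counter, both messages share the same keystream S_i, so C_i ⊕ C'_i = P_i ⊕ P'_i and thus P'_i = P_i ⊕ C_i ⊕ C'_i.
P'[0]: 0b11111000 ⊕ 0b11010101 ⊕ 0b00100100 = 0b00001001.
P'[1]: 0b11000001 ⊕ 0b11101011 ⊕ 0b10111100 = 0b10010110.
P'[2]: 0b11010010 ⊕ 0b11111001 ⊕ 0b00000101 = 0b00101110.
P'[3]: 0b01011001 ⊕ 0b01110001 ⊕ 0b11101110 = 0b11000110.

P'[0] = 0b00001001, P'[1] = 0b10010110, P'[2] = 0b00101110, P'[3] = 0b11000110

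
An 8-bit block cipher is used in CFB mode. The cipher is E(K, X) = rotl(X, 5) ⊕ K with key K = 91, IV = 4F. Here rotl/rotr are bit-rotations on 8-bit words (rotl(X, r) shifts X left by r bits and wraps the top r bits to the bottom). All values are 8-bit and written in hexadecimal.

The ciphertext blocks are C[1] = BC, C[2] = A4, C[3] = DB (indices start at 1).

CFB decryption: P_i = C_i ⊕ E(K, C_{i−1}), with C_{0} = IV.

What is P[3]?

P[3] = DE

P[3]: E(K, A4) = 05; DB ⊕ 05 = DE.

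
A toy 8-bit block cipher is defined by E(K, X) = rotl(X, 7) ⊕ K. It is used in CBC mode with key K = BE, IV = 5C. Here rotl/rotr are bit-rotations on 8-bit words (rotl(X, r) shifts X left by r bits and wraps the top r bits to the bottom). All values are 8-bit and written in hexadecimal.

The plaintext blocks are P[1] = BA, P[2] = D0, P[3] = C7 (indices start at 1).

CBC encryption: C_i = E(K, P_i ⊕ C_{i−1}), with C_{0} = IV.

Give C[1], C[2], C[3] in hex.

C[1]: P[1] ⊕ 5C = E6; E(K, E6) = CD.
C[2]: P[2] ⊕ CD = 1D; E(K, 1D) = 30.
C[3]: P[3] ⊕ 30 = F7; E(K, F7) = 45.

C[1] = CD, C[2] = 30, C[3] = 45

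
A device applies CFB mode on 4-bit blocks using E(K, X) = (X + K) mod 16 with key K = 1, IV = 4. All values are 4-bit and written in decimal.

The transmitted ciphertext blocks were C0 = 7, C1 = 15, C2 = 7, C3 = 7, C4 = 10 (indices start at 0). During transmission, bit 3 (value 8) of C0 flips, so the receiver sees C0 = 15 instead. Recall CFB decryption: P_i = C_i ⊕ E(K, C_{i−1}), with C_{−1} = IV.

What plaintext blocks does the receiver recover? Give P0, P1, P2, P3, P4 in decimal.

P0 = 10, P1 = 15, P2 = 7, P3 = 15, P4 = 2

Only C0 changed, to 15. In CFB, a change in C_i flips the same bit in P_i and garbles P_{i+1}. Decrypting the received ciphertext:
P0: E(K, 4) = 5; 15 ⊕ 5 = 10.
P1: E(K, 15) = 0; 15 ⊕ 0 = 15.
P2: E(K, 15) = 0; 7 ⊕ 0 = 7.
P3: E(K, 7) = 8; 7 ⊕ 8 = 15.
P4: E(K, 7) = 8; 10 ⊕ 8 = 2.
Blocks that differ from the original plaintext: P0, P1.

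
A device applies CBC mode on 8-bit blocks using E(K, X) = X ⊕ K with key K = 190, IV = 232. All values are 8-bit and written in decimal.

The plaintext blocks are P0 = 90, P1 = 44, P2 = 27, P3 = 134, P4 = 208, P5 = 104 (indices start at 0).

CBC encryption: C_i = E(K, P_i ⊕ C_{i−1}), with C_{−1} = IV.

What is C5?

C0: P0 ⊕ 232 = 178; E(K, 178) = 12.
C1: P1 ⊕ 12 = 32; E(K, 32) = 158.
C2: P2 ⊕ 158 = 133; E(K, 133) = 59.
C3: P3 ⊕ 59 = 189; E(K, 189) = 3.
C4: P4 ⊕ 3 = 211; E(K, 211) = 109.
C5: P5 ⊕ 109 = 5; E(K, 5) = 187.

C5 = 187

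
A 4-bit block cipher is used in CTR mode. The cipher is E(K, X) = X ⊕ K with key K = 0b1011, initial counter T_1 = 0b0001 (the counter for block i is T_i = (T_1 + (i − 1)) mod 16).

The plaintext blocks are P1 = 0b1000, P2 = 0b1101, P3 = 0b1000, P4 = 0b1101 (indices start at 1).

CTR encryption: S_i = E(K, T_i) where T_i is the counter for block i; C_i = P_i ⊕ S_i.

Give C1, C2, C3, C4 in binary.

C1: T = 0b0001, S = E(K, T) = 0b1010; 0b1000 ⊕ 0b1010 = 0b0010.
C2: T = 0b0010, S = E(K, T) = 0b1001; 0b1101 ⊕ 0b1001 = 0b0100.
C3: T = 0b0011, S = E(K, T) = 0b1000; 0b1000 ⊕ 0b1000 = 0b0000.
C4: T = 0b0100, S = E(K, T) = 0b1111; 0b1101 ⊕ 0b1111 = 0b0010.

C1 = 0b0010, C2 = 0b0100, C3 = 0b0000, C4 = 0b0010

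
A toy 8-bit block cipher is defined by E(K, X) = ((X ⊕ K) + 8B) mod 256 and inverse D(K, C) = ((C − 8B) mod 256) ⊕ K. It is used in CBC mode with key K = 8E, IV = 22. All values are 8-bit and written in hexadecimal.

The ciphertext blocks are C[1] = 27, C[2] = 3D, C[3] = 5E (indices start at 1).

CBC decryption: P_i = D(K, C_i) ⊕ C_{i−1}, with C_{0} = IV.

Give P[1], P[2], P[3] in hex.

P[1] = 30, P[2] = 1B, P[3] = 60

P[1]: D(K, 27) = 12; 12 ⊕ 22 = 30.
P[2]: D(K, 3D) = 3C; 3C ⊕ 27 = 1B.
P[3]: D(K, 5E) = 5D; 5D ⊕ 3D = 60.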